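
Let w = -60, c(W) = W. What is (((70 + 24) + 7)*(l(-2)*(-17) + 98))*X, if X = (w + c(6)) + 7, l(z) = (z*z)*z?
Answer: -1110798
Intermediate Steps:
l(z) = z³ (l(z) = z²*z = z³)
X = -47 (X = (-60 + 6) + 7 = -54 + 7 = -47)
(((70 + 24) + 7)*(l(-2)*(-17) + 98))*X = (((70 + 24) + 7)*((-2)³*(-17) + 98))*(-47) = ((94 + 7)*(-8*(-17) + 98))*(-47) = (101*(136 + 98))*(-47) = (101*234)*(-47) = 23634*(-47) = -1110798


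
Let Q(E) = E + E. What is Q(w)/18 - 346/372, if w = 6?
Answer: -49/186 ≈ -0.26344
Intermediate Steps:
Q(E) = 2*E
Q(w)/18 - 346/372 = (2*6)/18 - 346/372 = 12*(1/18) - 346*1/372 = 2/3 - 173/186 = -49/186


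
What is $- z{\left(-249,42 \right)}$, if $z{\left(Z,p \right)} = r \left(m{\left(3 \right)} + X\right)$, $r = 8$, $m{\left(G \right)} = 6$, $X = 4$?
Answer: $-80$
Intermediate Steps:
$z{\left(Z,p \right)} = 80$ ($z{\left(Z,p \right)} = 8 \left(6 + 4\right) = 8 \cdot 10 = 80$)
$- z{\left(-249,42 \right)} = \left(-1\right) 80 = -80$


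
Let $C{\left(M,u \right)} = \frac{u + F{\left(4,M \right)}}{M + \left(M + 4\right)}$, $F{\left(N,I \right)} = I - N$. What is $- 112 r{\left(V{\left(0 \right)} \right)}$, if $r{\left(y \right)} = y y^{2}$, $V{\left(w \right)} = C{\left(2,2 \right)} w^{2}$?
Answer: $0$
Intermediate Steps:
$C{\left(M,u \right)} = \frac{-4 + M + u}{4 + 2 M}$ ($C{\left(M,u \right)} = \frac{u + \left(M - 4\right)}{M + \left(M + 4\right)} = \frac{u + \left(M - 4\right)}{M + \left(4 + M\right)} = \frac{u + \left(-4 + M\right)}{4 + 2 M} = \frac{-4 + M + u}{4 + 2 M}$)
$V{\left(w \right)} = 0$ ($V{\left(w \right)} = \frac{-4 + 2 + 2}{2 \left(2 + 2\right)} w^{2} = \frac{1}{2} \cdot \frac{1}{4} \cdot 0 w^{2} = 0 w^{2} = 0$)
$r{\left(y \right)} = y^{3}$
$- 112 r{\left(V{\left(0 \right)} \right)} = - 112 \cdot 0^{3} = \left(-112\right) 0 = 0$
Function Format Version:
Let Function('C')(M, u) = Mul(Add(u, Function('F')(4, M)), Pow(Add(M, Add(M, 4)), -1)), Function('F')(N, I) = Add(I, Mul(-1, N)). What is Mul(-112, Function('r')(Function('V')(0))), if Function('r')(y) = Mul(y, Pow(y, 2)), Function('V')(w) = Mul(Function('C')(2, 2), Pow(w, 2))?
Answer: 0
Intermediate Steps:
Function('C')(M, u) = Mul(Pow(Add(4, Mul(2, M)), -1), Add(-4, M, u)) (Function('C')(M, u) = Mul(Add(u, Add(M, Mul(-1, 4))), Pow(Add(M, Add(M, 4)), -1)) = Mul(Add(u, Add(M, -4)), Pow(Add(M, Add(4, M)), -1)) = Mul(Add(u, Add(-4, M)), Pow(Add(4, Mul(2, M)), -1)) = Mul(Add(-4, M, u), Pow(Add(4, Mul(2, M)), -1)) = Mul(Pow(Add(4, Mul(2, M)), -1), Add(-4, M, u)))
Function('V')(w) = 0 (Function('V')(w) = Mul(Mul(Rational(1, 2), Pow(Add(2, 2), -1), Add(-4, 2, 2)), Pow(w, 2)) = Mul(Mul(Rational(1, 2), Pow(4, -1), 0), Pow(w, 2)) = Mul(Mul(Rational(1, 2), Rational(1, 4), 0), Pow(w, 2)) = Mul(0, Pow(w, 2)) = 0)
Function('r')(y) = Pow(y, 3)
Mul(-112, Function('r')(Function('V')(0))) = Mul(-112, Pow(0, 3)) = Mul(-112, 0) = 0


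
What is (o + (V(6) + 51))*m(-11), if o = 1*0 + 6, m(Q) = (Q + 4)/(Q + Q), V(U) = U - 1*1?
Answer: 217/11 ≈ 19.727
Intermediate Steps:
V(U) = -1 + U (V(U) = U - 1 = -1 + U)
m(Q) = (4 + Q)/(2*Q) (m(Q) = (4 + Q)/((2*Q)) = (4 + Q)*(1/(2*Q)) = (4 + Q)/(2*Q))
o = 6 (o = 0 + 6 = 6)
(o + (V(6) + 51))*m(-11) = (6 + ((-1 + 6) + 51))*((1/2)*(4 - 11)/(-11)) = (6 + (5 + 51))*((1/2)*(-1/11)*(-7)) = (6 + 56)*(7/22) = 62*(7/22) = 217/11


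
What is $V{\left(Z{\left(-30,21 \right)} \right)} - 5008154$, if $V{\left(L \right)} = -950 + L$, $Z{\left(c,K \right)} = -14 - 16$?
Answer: $-5009134$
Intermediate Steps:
$Z{\left(c,K \right)} = -30$ ($Z{\left(c,K \right)} = -14 - 16 = -30$)
$V{\left(Z{\left(-30,21 \right)} \right)} - 5008154 = \left(-950 - 30\right) - 5008154 = -980 - 5008154 = -5009134$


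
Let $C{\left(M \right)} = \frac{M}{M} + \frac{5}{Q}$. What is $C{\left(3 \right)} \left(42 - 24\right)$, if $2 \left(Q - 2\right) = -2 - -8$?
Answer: $36$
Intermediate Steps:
$Q = 5$ ($Q = 2 + \frac{-2 - -8}{2} = 2 + \frac{-2 + 8}{2} = 2 + \frac{1}{2} \cdot 6 = 2 + 3 = 5$)
$C{\left(M \right)} = 2$ ($C{\left(M \right)} = \frac{M}{M} + \frac{5}{5} = 1 + 5 \cdot \frac{1}{5} = 1 + 1 = 2$)
$C{\left(3 \right)} \left(42 - 24\right) = 2 \left(42 - 24\right) = 2 \cdot 18 = 36$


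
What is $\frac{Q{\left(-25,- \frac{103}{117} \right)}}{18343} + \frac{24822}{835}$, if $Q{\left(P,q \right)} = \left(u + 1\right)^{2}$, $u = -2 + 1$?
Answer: $\frac{24822}{835} \approx 29.727$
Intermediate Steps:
$u = -1$
$Q{\left(P,q \right)} = 0$ ($Q{\left(P,q \right)} = \left(-1 + 1\right)^{2} = 0^{2} = 0$)
$\frac{Q{\left(-25,- \frac{103}{117} \right)}}{18343} + \frac{24822}{835} = \frac{0}{18343} + \frac{24822}{835} = 0 \cdot \frac{1}{18343} + 24822 \cdot \frac{1}{835} = 0 + \frac{24822}{835} = \frac{24822}{835}$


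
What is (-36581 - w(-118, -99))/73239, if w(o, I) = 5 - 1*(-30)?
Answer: -36616/73239 ≈ -0.49995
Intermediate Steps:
w(o, I) = 35 (w(o, I) = 5 + 30 = 35)
(-36581 - w(-118, -99))/73239 = (-36581 - 1*35)/73239 = (-36581 - 35)*(1/73239) = -36616*1/73239 = -36616/73239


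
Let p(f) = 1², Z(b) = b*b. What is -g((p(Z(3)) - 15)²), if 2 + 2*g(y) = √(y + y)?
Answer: 1 - 7*√2 ≈ -8.8995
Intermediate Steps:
Z(b) = b²
p(f) = 1
g(y) = -1 + √2*√y/2 (g(y) = -1 + √(y + y)/2 = -1 + √(2*y)/2 = -1 + (√2*√y)/2 = -1 + √2*√y/2)
-g((p(Z(3)) - 15)²) = -(-1 + √2*√((1 - 15)²)/2) = -(-1 + √2*√((-14)²)/2) = -(-1 + √2*√196/2) = -(-1 + (½)*√2*14) = -(-1 + 7*√2) = 1 - 7*√2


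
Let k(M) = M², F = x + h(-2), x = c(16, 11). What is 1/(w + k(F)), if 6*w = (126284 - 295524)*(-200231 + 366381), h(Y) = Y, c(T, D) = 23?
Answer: -3/14059611677 ≈ -2.1338e-10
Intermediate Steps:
x = 23
F = 21 (F = 23 - 2 = 21)
w = -14059613000/3 (w = ((126284 - 295524)*(-200231 + 366381))/6 = (-169240*166150)/6 = (⅙)*(-28119226000) = -14059613000/3 ≈ -4.6865e+9)
1/(w + k(F)) = 1/(-14059613000/3 + 21²) = 1/(-14059613000/3 + 441) = 1/(-14059611677/3) = -3/14059611677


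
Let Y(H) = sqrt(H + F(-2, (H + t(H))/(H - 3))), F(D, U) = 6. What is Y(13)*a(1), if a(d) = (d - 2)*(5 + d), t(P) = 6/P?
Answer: -6*sqrt(19) ≈ -26.153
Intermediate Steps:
a(d) = (-2 + d)*(5 + d)
Y(H) = sqrt(6 + H) (Y(H) = sqrt(H + 6) = sqrt(6 + H))
Y(13)*a(1) = sqrt(6 + 13)*(-10 + 1**2 + 3*1) = sqrt(19)*(-10 + 1 + 3) = sqrt(19)*(-6) = -6*sqrt(19)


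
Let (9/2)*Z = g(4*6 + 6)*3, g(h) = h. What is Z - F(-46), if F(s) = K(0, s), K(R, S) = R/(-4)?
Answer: 20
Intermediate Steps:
K(R, S) = -R/4 (K(R, S) = R*(-1/4) = -R/4)
F(s) = 0 (F(s) = -1/4*0 = 0)
Z = 20 (Z = 2*((4*6 + 6)*3)/9 = 2*((24 + 6)*3)/9 = 2*(30*3)/9 = (2/9)*90 = 20)
Z - F(-46) = 20 - 1*0 = 20 + 0 = 20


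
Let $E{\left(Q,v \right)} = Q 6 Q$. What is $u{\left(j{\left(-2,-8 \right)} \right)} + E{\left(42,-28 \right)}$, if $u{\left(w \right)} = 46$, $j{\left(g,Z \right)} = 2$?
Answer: $10630$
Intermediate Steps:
$E{\left(Q,v \right)} = 6 Q^{2}$ ($E{\left(Q,v \right)} = 6 Q Q = 6 Q^{2}$)
$u{\left(j{\left(-2,-8 \right)} \right)} + E{\left(42,-28 \right)} = 46 + 6 \cdot 42^{2} = 46 + 6 \cdot 1764 = 46 + 10584 = 10630$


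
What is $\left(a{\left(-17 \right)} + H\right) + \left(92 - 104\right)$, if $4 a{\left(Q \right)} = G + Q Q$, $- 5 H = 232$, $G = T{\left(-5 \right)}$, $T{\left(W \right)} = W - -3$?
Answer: $\frac{267}{20} \approx 13.35$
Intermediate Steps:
$T{\left(W \right)} = 3 + W$ ($T{\left(W \right)} = W + 3 = 3 + W$)
$G = -2$ ($G = 3 - 5 = -2$)
$H = - \frac{232}{5}$ ($H = \left(- \frac{1}{5}\right) 232 = - \frac{232}{5} \approx -46.4$)
$a{\left(Q \right)} = - \frac{1}{2} + \frac{Q^{2}}{4}$ ($a{\left(Q \right)} = \frac{-2 + Q Q}{4} = \frac{-2 + Q^{2}}{4} = - \frac{1}{2} + \frac{Q^{2}}{4}$)
$\left(a{\left(-17 \right)} + H\right) + \left(92 - 104\right) = \left(\left(- \frac{1}{2} + \frac{\left(-17\right)^{2}}{4}\right) - \frac{232}{5}\right) + \left(92 - 104\right) = \left(\left(- \frac{1}{2} + \frac{1}{4} \cdot 289\right) - \frac{232}{5}\right) + \left(92 - 104\right) = \left(\left(- \frac{1}{2} + \frac{289}{4}\right) - \frac{232}{5}\right) - 12 = \left(\frac{287}{4} - \frac{232}{5}\right) - 12 = \frac{507}{20} - 12 = \frac{267}{20}$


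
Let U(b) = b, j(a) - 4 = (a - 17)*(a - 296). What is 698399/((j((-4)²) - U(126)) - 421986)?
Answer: -698399/421828 ≈ -1.6556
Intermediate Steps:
j(a) = 4 + (-296 + a)*(-17 + a) (j(a) = 4 + (a - 17)*(a - 296) = 4 + (-17 + a)*(-296 + a) = 4 + (-296 + a)*(-17 + a))
698399/((j((-4)²) - U(126)) - 421986) = 698399/(((5036 + ((-4)²)² - 313*(-4)²) - 1*126) - 421986) = 698399/(((5036 + 16² - 313*16) - 126) - 421986) = 698399/(((5036 + 256 - 5008) - 126) - 421986) = 698399/((284 - 126) - 421986) = 698399/(158 - 421986) = 698399/(-421828) = 698399*(-1/421828) = -698399/421828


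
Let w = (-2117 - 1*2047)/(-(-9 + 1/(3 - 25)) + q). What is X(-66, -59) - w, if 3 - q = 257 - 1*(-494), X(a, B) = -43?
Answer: -263553/5419 ≈ -48.635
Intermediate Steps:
q = -748 (q = 3 - (257 - 1*(-494)) = 3 - (257 + 494) = 3 - 1*751 = 3 - 751 = -748)
w = 30536/5419 (w = (-2117 - 1*2047)/(-(-9 + 1/(3 - 25)) - 748) = (-2117 - 2047)/(-(-9 + 1/(-22)) - 748) = -4164/(-(-9 - 1/22) - 748) = -4164/(-1*(-199/22) - 748) = -4164/(199/22 - 748) = -4164/(-16257/22) = -4164*(-22/16257) = 30536/5419 ≈ 5.6350)
X(-66, -59) - w = -43 - 1*30536/5419 = -43 - 30536/5419 = -263553/5419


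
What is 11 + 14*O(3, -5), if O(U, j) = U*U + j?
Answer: 67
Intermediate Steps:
O(U, j) = j + U² (O(U, j) = U² + j = j + U²)
11 + 14*O(3, -5) = 11 + 14*(-5 + 3²) = 11 + 14*(-5 + 9) = 11 + 14*4 = 11 + 56 = 67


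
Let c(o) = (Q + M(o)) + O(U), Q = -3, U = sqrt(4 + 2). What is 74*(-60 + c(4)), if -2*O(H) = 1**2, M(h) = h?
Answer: -4403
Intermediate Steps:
U = sqrt(6) ≈ 2.4495
O(H) = -1/2 (O(H) = -1/2*1**2 = -1/2*1 = -1/2)
c(o) = -7/2 + o (c(o) = (-3 + o) - 1/2 = -7/2 + o)
74*(-60 + c(4)) = 74*(-60 + (-7/2 + 4)) = 74*(-60 + 1/2) = 74*(-119/2) = -4403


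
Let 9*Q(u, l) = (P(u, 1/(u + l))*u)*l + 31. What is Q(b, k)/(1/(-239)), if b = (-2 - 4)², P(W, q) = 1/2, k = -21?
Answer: 82933/9 ≈ 9214.8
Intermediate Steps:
P(W, q) = ½
b = 36 (b = (-6)² = 36)
Q(u, l) = 31/9 + l*u/18 (Q(u, l) = ((u/2)*l + 31)/9 = (l*u/2 + 31)/9 = (31 + l*u/2)/9 = 31/9 + l*u/18)
Q(b, k)/(1/(-239)) = (31/9 + (1/18)*(-21)*36)/(1/(-239)) = (31/9 - 42)/(-1/239) = -347/9*(-239) = 82933/9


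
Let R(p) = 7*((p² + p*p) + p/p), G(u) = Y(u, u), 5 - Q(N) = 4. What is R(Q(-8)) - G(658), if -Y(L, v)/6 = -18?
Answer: -87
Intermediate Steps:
Y(L, v) = 108 (Y(L, v) = -6*(-18) = 108)
Q(N) = 1 (Q(N) = 5 - 1*4 = 5 - 4 = 1)
G(u) = 108
R(p) = 7 + 14*p² (R(p) = 7*((p² + p²) + 1) = 7*(2*p² + 1) = 7*(1 + 2*p²) = 7 + 14*p²)
R(Q(-8)) - G(658) = (7 + 14*1²) - 1*108 = (7 + 14*1) - 108 = (7 + 14) - 108 = 21 - 108 = -87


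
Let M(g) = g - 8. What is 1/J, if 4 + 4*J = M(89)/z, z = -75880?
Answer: -303520/303601 ≈ -0.99973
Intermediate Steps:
M(g) = -8 + g
J = -303601/303520 (J = -1 + ((-8 + 89)/(-75880))/4 = -1 + (81*(-1/75880))/4 = -1 + (¼)*(-81/75880) = -1 - 81/303520 = -303601/303520 ≈ -1.0003)
1/J = 1/(-303601/303520) = -303520/303601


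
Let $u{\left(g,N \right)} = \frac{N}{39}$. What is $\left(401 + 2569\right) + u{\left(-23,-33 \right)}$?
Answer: $\frac{38599}{13} \approx 2969.2$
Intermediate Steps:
$u{\left(g,N \right)} = \frac{N}{39}$ ($u{\left(g,N \right)} = N \frac{1}{39} = \frac{N}{39}$)
$\left(401 + 2569\right) + u{\left(-23,-33 \right)} = \left(401 + 2569\right) + \frac{1}{39} \left(-33\right) = 2970 - \frac{11}{13} = \frac{38599}{13}$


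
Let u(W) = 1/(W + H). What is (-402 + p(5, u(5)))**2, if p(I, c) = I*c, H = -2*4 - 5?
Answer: 10374841/64 ≈ 1.6211e+5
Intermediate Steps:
H = -13 (H = -8 - 5 = -13)
u(W) = 1/(-13 + W) (u(W) = 1/(W - 13) = 1/(-13 + W))
(-402 + p(5, u(5)))**2 = (-402 + 5/(-13 + 5))**2 = (-402 + 5/(-8))**2 = (-402 + 5*(-1/8))**2 = (-402 - 5/8)**2 = (-3221/8)**2 = 10374841/64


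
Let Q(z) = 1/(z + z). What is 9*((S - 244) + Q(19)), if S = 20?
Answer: -76599/38 ≈ -2015.8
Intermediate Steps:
Q(z) = 1/(2*z)
9*((S - 244) + Q(19)) = 9*((20 - 244) + (1/2)/19) = 9*(-224 + (1/2)*(1/19)) = 9*(-224 + 1/38) = 9*(-8511/38) = -76599/38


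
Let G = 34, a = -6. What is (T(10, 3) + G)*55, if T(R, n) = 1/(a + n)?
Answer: 5555/3 ≈ 1851.7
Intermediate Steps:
T(R, n) = 1/(-6 + n)
(T(10, 3) + G)*55 = (1/(-6 + 3) + 34)*55 = (1/(-3) + 34)*55 = (-⅓ + 34)*55 = (101/3)*55 = 5555/3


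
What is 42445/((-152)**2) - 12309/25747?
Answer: 808444279/594858688 ≈ 1.3591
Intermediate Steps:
42445/((-152)**2) - 12309/25747 = 42445/23104 - 12309*1/25747 = 42445*(1/23104) - 12309/25747 = 42445/23104 - 12309/25747 = 808444279/594858688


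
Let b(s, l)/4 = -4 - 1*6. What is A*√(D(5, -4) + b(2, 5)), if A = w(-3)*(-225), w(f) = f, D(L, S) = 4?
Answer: 4050*I ≈ 4050.0*I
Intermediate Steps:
b(s, l) = -40 (b(s, l) = 4*(-4 - 1*6) = 4*(-4 - 6) = 4*(-10) = -40)
A = 675 (A = -3*(-225) = 675)
A*√(D(5, -4) + b(2, 5)) = 675*√(4 - 40) = 675*√(-36) = 675*(6*I) = 4050*I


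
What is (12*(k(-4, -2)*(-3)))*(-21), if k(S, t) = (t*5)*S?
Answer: 30240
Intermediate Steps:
k(S, t) = 5*S*t (k(S, t) = (5*t)*S = 5*S*t)
(12*(k(-4, -2)*(-3)))*(-21) = (12*((5*(-4)*(-2))*(-3)))*(-21) = (12*(40*(-3)))*(-21) = (12*(-120))*(-21) = -1440*(-21) = 30240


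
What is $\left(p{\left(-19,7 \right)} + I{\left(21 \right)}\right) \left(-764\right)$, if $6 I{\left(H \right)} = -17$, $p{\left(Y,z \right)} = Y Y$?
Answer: $- \frac{820918}{3} \approx -2.7364 \cdot 10^{5}$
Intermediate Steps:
$p{\left(Y,z \right)} = Y^{2}$
$I{\left(H \right)} = - \frac{17}{6}$ ($I{\left(H \right)} = \frac{1}{6} \left(-17\right) = - \frac{17}{6}$)
$\left(p{\left(-19,7 \right)} + I{\left(21 \right)}\right) \left(-764\right) = \left(\left(-19\right)^{2} - \frac{17}{6}\right) \left(-764\right) = \left(361 - \frac{17}{6}\right) \left(-764\right) = \frac{2149}{6} \left(-764\right) = - \frac{820918}{3}$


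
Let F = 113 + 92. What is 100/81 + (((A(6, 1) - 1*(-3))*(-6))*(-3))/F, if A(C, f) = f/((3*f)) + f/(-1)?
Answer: 23902/16605 ≈ 1.4394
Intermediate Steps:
A(C, f) = ⅓ - f (A(C, f) = f*(1/(3*f)) + f*(-1) = ⅓ - f)
F = 205
100/81 + (((A(6, 1) - 1*(-3))*(-6))*(-3))/F = 100/81 + ((((⅓ - 1*1) - 1*(-3))*(-6))*(-3))/205 = 100*(1/81) + ((((⅓ - 1) + 3)*(-6))*(-3))*(1/205) = 100/81 + (((-⅔ + 3)*(-6))*(-3))*(1/205) = 100/81 + (((7/3)*(-6))*(-3))*(1/205) = 100/81 - 14*(-3)*(1/205) = 100/81 + 42*(1/205) = 100/81 + 42/205 = 23902/16605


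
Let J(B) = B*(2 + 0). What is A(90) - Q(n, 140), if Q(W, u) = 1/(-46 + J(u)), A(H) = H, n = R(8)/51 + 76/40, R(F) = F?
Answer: 21059/234 ≈ 89.996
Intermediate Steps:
n = 1049/510 (n = 8/51 + 76/40 = 8*(1/51) + 76*(1/40) = 8/51 + 19/10 = 1049/510 ≈ 2.0569)
J(B) = 2*B (J(B) = B*2 = 2*B)
Q(W, u) = 1/(-46 + 2*u)
A(90) - Q(n, 140) = 90 - 1/(2*(-23 + 140)) = 90 - 1/(2*117) = 90 - 1*1/234 = 90 - 1/234 = 21059/234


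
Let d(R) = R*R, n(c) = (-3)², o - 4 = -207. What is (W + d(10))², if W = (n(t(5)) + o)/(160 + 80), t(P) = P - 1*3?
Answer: 141681409/14400 ≈ 9839.0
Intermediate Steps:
t(P) = -3 + P (t(P) = P - 3 = -3 + P)
o = -203 (o = 4 - 207 = -203)
n(c) = 9
d(R) = R²
W = -97/120 (W = (9 - 203)/(160 + 80) = -194/240 = -194*1/240 = -97/120 ≈ -0.80833)
(W + d(10))² = (-97/120 + 10²)² = (-97/120 + 100)² = (11903/120)² = 141681409/14400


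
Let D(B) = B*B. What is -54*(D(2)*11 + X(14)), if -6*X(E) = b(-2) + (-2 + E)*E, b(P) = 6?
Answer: -810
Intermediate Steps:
D(B) = B²
X(E) = -1 - E*(-2 + E)/6 (X(E) = -(6 + (-2 + E)*E)/6 = -(6 + E*(-2 + E))/6 = -1 - E*(-2 + E)/6)
-54*(D(2)*11 + X(14)) = -54*(2²*11 + (-1 - ⅙*14² + (⅓)*14)) = -54*(4*11 + (-1 - ⅙*196 + 14/3)) = -54*(44 + (-1 - 98/3 + 14/3)) = -54*(44 - 29) = -54*15 = -810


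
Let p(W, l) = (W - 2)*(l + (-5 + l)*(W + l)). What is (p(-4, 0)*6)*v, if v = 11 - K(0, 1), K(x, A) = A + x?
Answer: -7200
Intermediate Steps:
v = 10 (v = 11 - (1 + 0) = 11 - 1*1 = 11 - 1 = 10)
p(W, l) = (-2 + W)*(l + (-5 + l)*(W + l))
(p(-4, 0)*6)*v = ((-5*(-4)² - 2*0² + 8*0 + 10*(-4) - 4*0² + 0*(-4)² - 6*(-4)*0)*6)*10 = ((-5*16 - 2*0 + 0 - 40 - 4*0 + 0*16 + 0)*6)*10 = ((-80 + 0 + 0 - 40 + 0 + 0 + 0)*6)*10 = -120*6*10 = -720*10 = -7200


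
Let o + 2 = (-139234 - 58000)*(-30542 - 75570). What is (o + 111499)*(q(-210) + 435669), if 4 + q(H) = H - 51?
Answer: 9112572799979820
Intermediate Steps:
q(H) = -55 + H (q(H) = -4 + (H - 51) = -4 + (-51 + H) = -55 + H)
o = 20928894206 (o = -2 + (-139234 - 58000)*(-30542 - 75570) = -2 - 197234*(-106112) = -2 + 20928894208 = 20928894206)
(o + 111499)*(q(-210) + 435669) = (20928894206 + 111499)*((-55 - 210) + 435669) = 20929005705*(-265 + 435669) = 20929005705*435404 = 9112572799979820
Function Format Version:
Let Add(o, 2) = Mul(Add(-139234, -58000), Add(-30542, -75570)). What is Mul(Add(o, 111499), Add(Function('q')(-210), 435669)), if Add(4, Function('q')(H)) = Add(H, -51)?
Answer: 9112572799979820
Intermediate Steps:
Function('q')(H) = Add(-55, H) (Function('q')(H) = Add(-4, Add(H, -51)) = Add(-4, Add(-51, H)) = Add(-55, H))
o = 20928894206 (o = Add(-2, Mul(Add(-139234, -58000), Add(-30542, -75570))) = Add(-2, Mul(-197234, -106112)) = Add(-2, 20928894208) = 20928894206)
Mul(Add(o, 111499), Add(Function('q')(-210), 435669)) = Mul(Add(20928894206, 111499), Add(Add(-55, -210), 435669)) = Mul(20929005705, Add(-265, 435669)) = Mul(20929005705, 435404) = 9112572799979820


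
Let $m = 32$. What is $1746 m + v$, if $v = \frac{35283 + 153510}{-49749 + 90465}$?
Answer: $\frac{252785905}{4524} \approx 55877.0$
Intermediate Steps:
$v = \frac{20977}{4524}$ ($v = \frac{188793}{40716} = 188793 \cdot \frac{1}{40716} = \frac{20977}{4524} \approx 4.6368$)
$1746 m + v = 1746 \cdot 32 + \frac{20977}{4524} = 55872 + \frac{20977}{4524} = \frac{252785905}{4524}$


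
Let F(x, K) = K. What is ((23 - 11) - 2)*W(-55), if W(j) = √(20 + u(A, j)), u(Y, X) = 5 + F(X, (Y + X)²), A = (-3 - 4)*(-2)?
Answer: 10*√1706 ≈ 413.04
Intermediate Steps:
A = 14 (A = -7*(-2) = 14)
u(Y, X) = 5 + (X + Y)² (u(Y, X) = 5 + (Y + X)² = 5 + (X + Y)²)
W(j) = √(25 + (14 + j)²) (W(j) = √(20 + (5 + (j + 14)²)) = √(20 + (5 + (14 + j)²)) = √(25 + (14 + j)²))
((23 - 11) - 2)*W(-55) = ((23 - 11) - 2)*√(25 + (14 - 55)²) = (12 - 2)*√(25 + (-41)²) = 10*√(25 + 1681) = 10*√1706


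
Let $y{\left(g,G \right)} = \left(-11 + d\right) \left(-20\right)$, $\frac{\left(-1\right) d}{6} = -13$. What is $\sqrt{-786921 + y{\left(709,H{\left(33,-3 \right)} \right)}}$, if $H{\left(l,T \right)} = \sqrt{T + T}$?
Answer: $i \sqrt{788261} \approx 887.84 i$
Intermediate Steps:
$d = 78$ ($d = \left(-6\right) \left(-13\right) = 78$)
$H{\left(l,T \right)} = \sqrt{2} \sqrt{T}$ ($H{\left(l,T \right)} = \sqrt{2 T} = \sqrt{2} \sqrt{T}$)
$y{\left(g,G \right)} = -1340$ ($y{\left(g,G \right)} = \left(-11 + 78\right) \left(-20\right) = 67 \left(-20\right) = -1340$)
$\sqrt{-786921 + y{\left(709,H{\left(33,-3 \right)} \right)}} = \sqrt{-786921 - 1340} = \sqrt{-788261} = i \sqrt{788261}$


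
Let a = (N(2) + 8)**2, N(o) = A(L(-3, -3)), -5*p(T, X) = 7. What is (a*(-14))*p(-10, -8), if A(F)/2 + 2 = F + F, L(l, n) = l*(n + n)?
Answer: 566048/5 ≈ 1.1321e+5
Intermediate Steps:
p(T, X) = -7/5 (p(T, X) = -1/5*7 = -7/5)
L(l, n) = 2*l*n (L(l, n) = l*(2*n) = 2*l*n)
A(F) = -4 + 4*F (A(F) = -4 + 2*(F + F) = -4 + 2*(2*F) = -4 + 4*F)
N(o) = 68 (N(o) = -4 + 4*(2*(-3)*(-3)) = -4 + 4*18 = -4 + 72 = 68)
a = 5776 (a = (68 + 8)**2 = 76**2 = 5776)
(a*(-14))*p(-10, -8) = (5776*(-14))*(-7/5) = -80864*(-7/5) = 566048/5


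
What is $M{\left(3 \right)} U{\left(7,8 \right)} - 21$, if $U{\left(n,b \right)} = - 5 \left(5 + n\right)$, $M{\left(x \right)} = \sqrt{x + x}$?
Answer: $-21 - 60 \sqrt{6} \approx -167.97$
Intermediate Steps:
$M{\left(x \right)} = \sqrt{2} \sqrt{x}$ ($M{\left(x \right)} = \sqrt{2 x} = \sqrt{2} \sqrt{x}$)
$U{\left(n,b \right)} = -25 - 5 n$
$M{\left(3 \right)} U{\left(7,8 \right)} - 21 = \sqrt{2} \sqrt{3} \left(-25 - 35\right) - 21 = \sqrt{6} \left(-25 - 35\right) - 21 = \sqrt{6} \left(-60\right) - 21 = - 60 \sqrt{6} - 21 = -21 - 60 \sqrt{6}$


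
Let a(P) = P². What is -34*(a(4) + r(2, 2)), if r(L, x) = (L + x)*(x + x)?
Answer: -1088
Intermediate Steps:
r(L, x) = 2*x*(L + x) (r(L, x) = (L + x)*(2*x) = 2*x*(L + x))
-34*(a(4) + r(2, 2)) = -34*(4² + 2*2*(2 + 2)) = -34*(16 + 2*2*4) = -34*(16 + 16) = -34*32 = -1088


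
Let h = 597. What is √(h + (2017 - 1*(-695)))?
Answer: √3309 ≈ 57.524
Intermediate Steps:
√(h + (2017 - 1*(-695))) = √(597 + (2017 - 1*(-695))) = √(597 + (2017 + 695)) = √(597 + 2712) = √3309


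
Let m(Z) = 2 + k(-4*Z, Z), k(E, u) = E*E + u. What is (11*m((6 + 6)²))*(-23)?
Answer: -83976266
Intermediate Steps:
k(E, u) = u + E² (k(E, u) = E² + u = u + E²)
m(Z) = 2 + Z + 16*Z² (m(Z) = 2 + (Z + (-4*Z)²) = 2 + (Z + 16*Z²) = 2 + Z + 16*Z²)
(11*m((6 + 6)²))*(-23) = (11*(2 + (6 + 6)² + 16*((6 + 6)²)²))*(-23) = (11*(2 + 12² + 16*(12²)²))*(-23) = (11*(2 + 144 + 16*144²))*(-23) = (11*(2 + 144 + 16*20736))*(-23) = (11*(2 + 144 + 331776))*(-23) = (11*331922)*(-23) = 3651142*(-23) = -83976266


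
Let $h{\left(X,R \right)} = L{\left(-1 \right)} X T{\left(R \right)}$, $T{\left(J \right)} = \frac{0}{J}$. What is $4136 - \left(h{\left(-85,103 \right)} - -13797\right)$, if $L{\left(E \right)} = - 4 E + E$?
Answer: $-9661$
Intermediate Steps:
$L{\left(E \right)} = - 3 E$
$T{\left(J \right)} = 0$
$h{\left(X,R \right)} = 0$ ($h{\left(X,R \right)} = \left(-3\right) \left(-1\right) X 0 = 3 X 0 = 0$)
$4136 - \left(h{\left(-85,103 \right)} - -13797\right) = 4136 - \left(0 - -13797\right) = 4136 - \left(0 + 13797\right) = 4136 - 13797 = -9661$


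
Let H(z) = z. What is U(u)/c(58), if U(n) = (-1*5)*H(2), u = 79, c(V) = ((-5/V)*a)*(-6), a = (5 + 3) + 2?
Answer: -29/15 ≈ -1.9333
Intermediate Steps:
a = 10 (a = 8 + 2 = 10)
c(V) = 300/V (c(V) = (-5/V*10)*(-6) = -50/V*(-6) = 300/V)
U(n) = -10 (U(n) = -1*5*2 = -5*2 = -10)
U(u)/c(58) = -10/(300/58) = -10/(300*(1/58)) = -10/150/29 = -10*29/150 = -29/15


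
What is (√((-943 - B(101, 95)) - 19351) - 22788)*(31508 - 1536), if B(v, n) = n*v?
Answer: -683001936 + 809244*I*√41 ≈ -6.83e+8 + 5.1817e+6*I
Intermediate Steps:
(√((-943 - B(101, 95)) - 19351) - 22788)*(31508 - 1536) = (√((-943 - 95*101) - 19351) - 22788)*(31508 - 1536) = (√((-943 - 1*9595) - 19351) - 22788)*29972 = (√((-943 - 9595) - 19351) - 22788)*29972 = (√(-10538 - 19351) - 22788)*29972 = (√(-29889) - 22788)*29972 = (27*I*√41 - 22788)*29972 = (-22788 + 27*I*√41)*29972 = -683001936 + 809244*I*√41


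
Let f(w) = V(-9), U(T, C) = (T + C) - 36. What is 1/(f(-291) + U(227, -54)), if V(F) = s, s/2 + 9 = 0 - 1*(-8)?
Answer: 1/135 ≈ 0.0074074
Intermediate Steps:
s = -2 (s = -18 + 2*(0 - 1*(-8)) = -18 + 2*(0 + 8) = -18 + 2*8 = -18 + 16 = -2)
U(T, C) = -36 + C + T (U(T, C) = (C + T) - 36 = -36 + C + T)
V(F) = -2
f(w) = -2
1/(f(-291) + U(227, -54)) = 1/(-2 + (-36 - 54 + 227)) = 1/(-2 + 137) = 1/135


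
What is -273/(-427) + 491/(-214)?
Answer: -21605/13054 ≈ -1.6550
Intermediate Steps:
-273/(-427) + 491/(-214) = -273*(-1/427) + 491*(-1/214) = 39/61 - 491/214 = -21605/13054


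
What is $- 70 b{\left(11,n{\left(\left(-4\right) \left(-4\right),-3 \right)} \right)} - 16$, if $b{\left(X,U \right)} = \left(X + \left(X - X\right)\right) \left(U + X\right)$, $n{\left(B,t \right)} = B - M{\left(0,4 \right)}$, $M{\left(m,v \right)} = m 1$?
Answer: $-20806$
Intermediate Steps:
$M{\left(m,v \right)} = m$
$n{\left(B,t \right)} = B$ ($n{\left(B,t \right)} = B - 0 = B + 0 = B$)
$b{\left(X,U \right)} = X \left(U + X\right)$ ($b{\left(X,U \right)} = \left(X + 0\right) \left(U + X\right) = X \left(U + X\right)$)
$- 70 b{\left(11,n{\left(\left(-4\right) \left(-4\right),-3 \right)} \right)} - 16 = - 70 \cdot 11 \left(\left(-4\right) \left(-4\right) + 11\right) - 16 = - 70 \cdot 11 \left(16 + 11\right) - 16 = - 70 \cdot 11 \cdot 27 - 16 = \left(-70\right) 297 - 16 = -20790 - 16 = -20806$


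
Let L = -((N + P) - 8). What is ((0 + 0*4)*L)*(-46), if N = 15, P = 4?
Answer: 0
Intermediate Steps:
L = -11 (L = -((15 + 4) - 8) = -(19 - 8) = -1*11 = -11)
((0 + 0*4)*L)*(-46) = ((0 + 0*4)*(-11))*(-46) = ((0 + 0)*(-11))*(-46) = (0*(-11))*(-46) = 0*(-46) = 0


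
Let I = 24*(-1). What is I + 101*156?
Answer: 15732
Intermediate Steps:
I = -24
I + 101*156 = -24 + 101*156 = -24 + 15756 = 15732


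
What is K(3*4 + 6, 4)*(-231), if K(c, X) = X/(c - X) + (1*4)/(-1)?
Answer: 858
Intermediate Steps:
K(c, X) = -4 + X/(c - X) (K(c, X) = X/(c - X) + 4*(-1) = X/(c - X) - 4 = -4 + X/(c - X))
K(3*4 + 6, 4)*(-231) = ((-5*4 + 4*(3*4 + 6))/(4 - (3*4 + 6)))*(-231) = ((-20 + 4*(12 + 6))/(4 - (12 + 6)))*(-231) = ((-20 + 4*18)/(4 - 1*18))*(-231) = ((-20 + 72)/(4 - 18))*(-231) = (52/(-14))*(-231) = -1/14*52*(-231) = -26/7*(-231) = 858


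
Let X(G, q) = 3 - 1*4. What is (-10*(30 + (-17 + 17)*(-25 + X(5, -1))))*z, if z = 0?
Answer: 0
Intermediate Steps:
X(G, q) = -1 (X(G, q) = 3 - 4 = -1)
(-10*(30 + (-17 + 17)*(-25 + X(5, -1))))*z = -10*(30 + (-17 + 17)*(-25 - 1))*0 = -10*(30 + 0*(-26))*0 = -10*(30 + 0)*0 = -10*30*0 = -300*0 = 0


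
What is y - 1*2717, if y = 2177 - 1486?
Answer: -2026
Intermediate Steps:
y = 691
y - 1*2717 = 691 - 1*2717 = 691 - 2717 = -2026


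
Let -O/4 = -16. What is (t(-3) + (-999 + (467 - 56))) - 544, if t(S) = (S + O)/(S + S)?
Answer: -6853/6 ≈ -1142.2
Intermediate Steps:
O = 64 (O = -4*(-16) = 64)
t(S) = (64 + S)/(2*S) (t(S) = (S + 64)/(S + S) = (64 + S)/((2*S)) = (64 + S)*(1/(2*S)) = (64 + S)/(2*S))
(t(-3) + (-999 + (467 - 56))) - 544 = ((½)*(64 - 3)/(-3) + (-999 + (467 - 56))) - 544 = ((½)*(-⅓)*61 + (-999 + 411)) - 544 = (-61/6 - 588) - 544 = -3589/6 - 544 = -6853/6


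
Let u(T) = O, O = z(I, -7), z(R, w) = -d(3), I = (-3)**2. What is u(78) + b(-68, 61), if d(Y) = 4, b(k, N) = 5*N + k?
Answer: 233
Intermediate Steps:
b(k, N) = k + 5*N
I = 9
z(R, w) = -4 (z(R, w) = -1*4 = -4)
O = -4
u(T) = -4
u(78) + b(-68, 61) = -4 + (-68 + 5*61) = -4 + (-68 + 305) = -4 + 237 = 233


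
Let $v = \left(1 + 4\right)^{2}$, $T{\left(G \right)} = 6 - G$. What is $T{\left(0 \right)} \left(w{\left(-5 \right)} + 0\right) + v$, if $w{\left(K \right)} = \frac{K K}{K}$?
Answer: $-5$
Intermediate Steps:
$w{\left(K \right)} = K$ ($w{\left(K \right)} = \frac{K^{2}}{K} = K$)
$v = 25$ ($v = 5^{2} = 25$)
$T{\left(0 \right)} \left(w{\left(-5 \right)} + 0\right) + v = \left(6 - 0\right) \left(-5 + 0\right) + 25 = \left(6 + 0\right) \left(-5\right) + 25 = 6 \left(-5\right) + 25 = -30 + 25 = -5$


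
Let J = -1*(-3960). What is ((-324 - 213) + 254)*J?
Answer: -1120680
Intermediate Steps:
J = 3960
((-324 - 213) + 254)*J = ((-324 - 213) + 254)*3960 = (-537 + 254)*3960 = -283*3960 = -1120680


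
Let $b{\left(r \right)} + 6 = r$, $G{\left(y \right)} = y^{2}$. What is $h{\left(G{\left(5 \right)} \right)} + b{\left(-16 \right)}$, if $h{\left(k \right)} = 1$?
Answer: $-21$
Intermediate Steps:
$b{\left(r \right)} = -6 + r$
$h{\left(G{\left(5 \right)} \right)} + b{\left(-16 \right)} = 1 - 22 = -21$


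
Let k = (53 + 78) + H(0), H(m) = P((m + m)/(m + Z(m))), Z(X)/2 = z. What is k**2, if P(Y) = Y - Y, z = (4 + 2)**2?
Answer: 17161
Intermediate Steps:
z = 36 (z = 6**2 = 36)
Z(X) = 72 (Z(X) = 2*36 = 72)
P(Y) = 0
H(m) = 0
k = 131 (k = (53 + 78) + 0 = 131 + 0 = 131)
k**2 = 131**2 = 17161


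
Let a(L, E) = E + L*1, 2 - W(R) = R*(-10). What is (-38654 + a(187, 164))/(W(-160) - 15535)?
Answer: 38303/17133 ≈ 2.2356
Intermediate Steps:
W(R) = 2 + 10*R (W(R) = 2 - R*(-10) = 2 - (-10)*R = 2 + 10*R)
a(L, E) = E + L
(-38654 + a(187, 164))/(W(-160) - 15535) = (-38654 + (164 + 187))/((2 + 10*(-160)) - 15535) = (-38654 + 351)/((2 - 1600) - 15535) = -38303/(-1598 - 15535) = -38303/(-17133) = -38303*(-1/17133) = 38303/17133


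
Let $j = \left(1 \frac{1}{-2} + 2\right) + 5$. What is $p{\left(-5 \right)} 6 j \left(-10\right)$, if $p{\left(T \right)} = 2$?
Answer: $-780$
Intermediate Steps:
$j = \frac{13}{2}$ ($j = \left(1 \left(- \frac{1}{2}\right) + 2\right) + 5 = \left(- \frac{1}{2} + 2\right) + 5 = \frac{3}{2} + 5 = \frac{13}{2} \approx 6.5$)
$p{\left(-5 \right)} 6 j \left(-10\right) = 2 \cdot 6 \cdot \frac{13}{2} \left(-10\right) = 2 \cdot 39 \left(-10\right) = 78 \left(-10\right) = -780$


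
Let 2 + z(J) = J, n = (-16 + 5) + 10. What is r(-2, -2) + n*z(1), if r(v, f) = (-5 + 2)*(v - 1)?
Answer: 10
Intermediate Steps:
n = -1 (n = -11 + 10 = -1)
r(v, f) = 3 - 3*v (r(v, f) = -3*(-1 + v) = 3 - 3*v)
z(J) = -2 + J
r(-2, -2) + n*z(1) = (3 - 3*(-2)) - (-2 + 1) = (3 + 6) - 1*(-1) = 9 + 1 = 10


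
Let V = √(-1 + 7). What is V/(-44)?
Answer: -√6/44 ≈ -0.055670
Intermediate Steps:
V = √6 ≈ 2.4495
V/(-44) = √6/(-44) = -√6/44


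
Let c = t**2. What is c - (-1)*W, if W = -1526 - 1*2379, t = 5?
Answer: -3880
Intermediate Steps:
W = -3905 (W = -1526 - 2379 = -3905)
c = 25 (c = 5**2 = 25)
c - (-1)*W = 25 - (-1)*(-3905) = 25 - 1*3905 = 25 - 3905 = -3880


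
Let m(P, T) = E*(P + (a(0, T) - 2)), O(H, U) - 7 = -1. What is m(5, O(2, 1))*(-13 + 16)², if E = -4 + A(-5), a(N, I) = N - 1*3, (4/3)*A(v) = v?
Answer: 0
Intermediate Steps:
A(v) = 3*v/4
O(H, U) = 6 (O(H, U) = 7 - 1 = 6)
a(N, I) = -3 + N (a(N, I) = N - 3 = -3 + N)
E = -31/4 (E = -4 + (¾)*(-5) = -4 - 15/4 = -31/4 ≈ -7.7500)
m(P, T) = 155/4 - 31*P/4 (m(P, T) = -31*(P + ((-3 + 0) - 2))/4 = -31*(P + (-3 - 2))/4 = -31*(P - 5)/4 = -31*(-5 + P)/4 = 155/4 - 31*P/4)
m(5, O(2, 1))*(-13 + 16)² = (155/4 - 31/4*5)*(-13 + 16)² = (155/4 - 155/4)*3² = 0*9 = 0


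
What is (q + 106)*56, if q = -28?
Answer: 4368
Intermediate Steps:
(q + 106)*56 = (-28 + 106)*56 = 78*56 = 4368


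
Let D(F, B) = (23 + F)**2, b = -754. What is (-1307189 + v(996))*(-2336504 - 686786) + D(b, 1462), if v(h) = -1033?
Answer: 3955135024741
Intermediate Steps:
(-1307189 + v(996))*(-2336504 - 686786) + D(b, 1462) = (-1307189 - 1033)*(-2336504 - 686786) + (23 - 754)**2 = -1308222*(-3023290) + (-731)**2 = 3955134490380 + 534361 = 3955135024741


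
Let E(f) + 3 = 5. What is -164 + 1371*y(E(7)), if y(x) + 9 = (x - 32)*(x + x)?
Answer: -177023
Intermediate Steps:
E(f) = 2 (E(f) = -3 + 5 = 2)
y(x) = -9 + 2*x*(-32 + x) (y(x) = -9 + (x - 32)*(x + x) = -9 + (-32 + x)*(2*x) = -9 + 2*x*(-32 + x))
-164 + 1371*y(E(7)) = -164 + 1371*(-9 - 64*2 + 2*2²) = -164 + 1371*(-9 - 128 + 2*4) = -164 + 1371*(-9 - 128 + 8) = -164 + 1371*(-129) = -164 - 176859 = -177023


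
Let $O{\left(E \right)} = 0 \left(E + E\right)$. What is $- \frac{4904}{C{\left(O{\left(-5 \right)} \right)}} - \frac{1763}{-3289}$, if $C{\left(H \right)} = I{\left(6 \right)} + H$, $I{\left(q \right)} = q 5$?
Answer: $- \frac{8038183}{49335} \approx -162.93$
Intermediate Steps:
$O{\left(E \right)} = 0$ ($O{\left(E \right)} = 0 \cdot 2 E = 0$)
$I{\left(q \right)} = 5 q$
$C{\left(H \right)} = 30 + H$ ($C{\left(H \right)} = 5 \cdot 6 + H = 30 + H$)
$- \frac{4904}{C{\left(O{\left(-5 \right)} \right)}} - \frac{1763}{-3289} = - \frac{4904}{30 + 0} - \frac{1763}{-3289} = - \frac{4904}{30} - - \frac{1763}{3289} = \left(-4904\right) \frac{1}{30} + \frac{1763}{3289} = - \frac{2452}{15} + \frac{1763}{3289} = - \frac{8038183}{49335}$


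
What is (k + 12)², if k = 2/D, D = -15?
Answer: 31684/225 ≈ 140.82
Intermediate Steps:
k = -2/15 (k = 2/(-15) = 2*(-1/15) = -2/15 ≈ -0.13333)
(k + 12)² = (-2/15 + 12)² = (178/15)² = 31684/225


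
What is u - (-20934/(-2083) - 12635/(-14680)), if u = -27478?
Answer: -168113600829/6115688 ≈ -27489.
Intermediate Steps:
u - (-20934/(-2083) - 12635/(-14680)) = -27478 - (-20934/(-2083) - 12635/(-14680)) = -27478 - (-20934*(-1/2083) - 12635*(-1/14680)) = -27478 - (20934/2083 + 2527/2936) = -27478 - 1*66725965/6115688 = -27478 - 66725965/6115688 = -168113600829/6115688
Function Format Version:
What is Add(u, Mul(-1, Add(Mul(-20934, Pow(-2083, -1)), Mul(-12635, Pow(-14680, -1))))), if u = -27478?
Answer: Rational(-168113600829, 6115688) ≈ -27489.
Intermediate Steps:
Add(u, Mul(-1, Add(Mul(-20934, Pow(-2083, -1)), Mul(-12635, Pow(-14680, -1))))) = Add(-27478, Mul(-1, Add(Mul(-20934, Pow(-2083, -1)), Mul(-12635, Pow(-14680, -1))))) = Add(-27478, Mul(-1, Add(Mul(-20934, Rational(-1, 2083)), Mul(-12635, Rational(-1, 14680))))) = Add(-27478, Mul(-1, Add(Rational(20934, 2083), Rational(2527, 2936)))) = Add(-27478, Mul(-1, Rational(66725965, 6115688))) = Add(-27478, Rational(-66725965, 6115688)) = Rational(-168113600829, 6115688)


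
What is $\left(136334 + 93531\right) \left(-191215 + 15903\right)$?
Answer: $-40298092880$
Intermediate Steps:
$\left(136334 + 93531\right) \left(-191215 + 15903\right) = 229865 \left(-175312\right) = -40298092880$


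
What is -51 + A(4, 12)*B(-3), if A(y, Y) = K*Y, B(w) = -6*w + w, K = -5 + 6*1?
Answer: 129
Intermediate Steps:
K = 1 (K = -5 + 6 = 1)
B(w) = -5*w
A(y, Y) = Y (A(y, Y) = 1*Y = Y)
-51 + A(4, 12)*B(-3) = -51 + 12*(-5*(-3)) = -51 + 12*15 = -51 + 180 = 129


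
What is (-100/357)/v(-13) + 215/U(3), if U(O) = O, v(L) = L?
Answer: 332705/4641 ≈ 71.688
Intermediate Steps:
(-100/357)/v(-13) + 215/U(3) = -100/357/(-13) + 215/3 = -100*1/357*(-1/13) + 215*(⅓) = -100/357*(-1/13) + 215/3 = 100/4641 + 215/3 = 332705/4641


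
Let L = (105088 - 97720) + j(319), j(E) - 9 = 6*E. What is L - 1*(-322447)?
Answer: 331738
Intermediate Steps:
j(E) = 9 + 6*E
L = 9291 (L = (105088 - 97720) + (9 + 6*319) = 7368 + (9 + 1914) = 7368 + 1923 = 9291)
L - 1*(-322447) = 9291 - 1*(-322447) = 9291 + 322447 = 331738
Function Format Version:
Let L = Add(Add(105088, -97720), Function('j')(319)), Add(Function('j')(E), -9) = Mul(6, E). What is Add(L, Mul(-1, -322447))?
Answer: 331738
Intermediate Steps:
Function('j')(E) = Add(9, Mul(6, E))
L = 9291 (L = Add(Add(105088, -97720), Add(9, Mul(6, 319))) = Add(7368, Add(9, 1914)) = Add(7368, 1923) = 9291)
Add(L, Mul(-1, -322447)) = Add(9291, Mul(-1, -322447)) = Add(9291, 322447) = 331738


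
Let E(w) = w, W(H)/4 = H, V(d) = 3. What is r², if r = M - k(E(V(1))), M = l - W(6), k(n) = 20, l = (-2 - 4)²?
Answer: 64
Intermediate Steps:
W(H) = 4*H
l = 36 (l = (-6)² = 36)
M = 12 (M = 36 - 4*6 = 36 - 1*24 = 36 - 24 = 12)
r = -8 (r = 12 - 1*20 = 12 - 20 = -8)
r² = (-8)² = 64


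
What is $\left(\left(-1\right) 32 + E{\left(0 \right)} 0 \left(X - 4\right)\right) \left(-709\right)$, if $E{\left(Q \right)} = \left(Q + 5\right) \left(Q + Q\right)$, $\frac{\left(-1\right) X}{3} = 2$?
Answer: $22688$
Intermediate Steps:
$X = -6$ ($X = \left(-3\right) 2 = -6$)
$E{\left(Q \right)} = 2 Q \left(5 + Q\right)$ ($E{\left(Q \right)} = \left(5 + Q\right) 2 Q = 2 Q \left(5 + Q\right)$)
$\left(\left(-1\right) 32 + E{\left(0 \right)} 0 \left(X - 4\right)\right) \left(-709\right) = \left(\left(-1\right) 32 + 2 \cdot 0 \left(5 + 0\right) 0 \left(-6 - 4\right)\right) \left(-709\right) = \left(-32 + 2 \cdot 0 \cdot 5 \cdot 0 \left(-10\right)\right) \left(-709\right) = \left(-32 + 0 \cdot 0\right) \left(-709\right) = \left(-32 + 0\right) \left(-709\right) = \left(-32\right) \left(-709\right) = 22688$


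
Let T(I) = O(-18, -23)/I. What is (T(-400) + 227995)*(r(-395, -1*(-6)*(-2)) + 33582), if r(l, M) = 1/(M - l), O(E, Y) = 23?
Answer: 1172979898762139/153200 ≈ 7.6565e+9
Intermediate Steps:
T(I) = 23/I
(T(-400) + 227995)*(r(-395, -1*(-6)*(-2)) + 33582) = (23/(-400) + 227995)*(1/(-1*(-6)*(-2) - 1*(-395)) + 33582) = (23*(-1/400) + 227995)*(1/(6*(-2) + 395) + 33582) = (-23/400 + 227995)*(1/(-12 + 395) + 33582) = 91197977*(1/383 + 33582)/400 = (91197977/400)*(12861907/383) = 1172979898762139/153200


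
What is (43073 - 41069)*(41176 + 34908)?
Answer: 152472336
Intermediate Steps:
(43073 - 41069)*(41176 + 34908) = 2004*76084 = 152472336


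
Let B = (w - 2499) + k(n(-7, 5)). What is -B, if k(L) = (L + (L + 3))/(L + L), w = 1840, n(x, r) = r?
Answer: 6577/10 ≈ 657.70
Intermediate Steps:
k(L) = (3 + 2*L)/(2*L) (k(L) = (L + (3 + L))/((2*L)) = (3 + 2*L)*(1/(2*L)) = (3 + 2*L)/(2*L))
B = -6577/10 (B = (1840 - 2499) + (3/2 + 5)/5 = -659 + (⅕)*(13/2) = -659 + 13/10 = -6577/10 ≈ -657.70)
-B = -1*(-6577/10) = 6577/10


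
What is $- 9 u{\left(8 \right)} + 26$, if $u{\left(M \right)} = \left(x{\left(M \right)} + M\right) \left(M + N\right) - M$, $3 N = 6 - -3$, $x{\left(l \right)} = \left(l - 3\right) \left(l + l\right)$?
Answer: $-8614$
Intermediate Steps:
$x{\left(l \right)} = 2 l \left(-3 + l\right)$ ($x{\left(l \right)} = \left(-3 + l\right) 2 l = 2 l \left(-3 + l\right)$)
$N = 3$ ($N = \frac{6 - -3}{3} = \frac{6 + 3}{3} = \frac{1}{3} \cdot 9 = 3$)
$u{\left(M \right)} = - M + \left(3 + M\right) \left(M + 2 M \left(-3 + M\right)\right)$ ($u{\left(M \right)} = \left(2 M \left(-3 + M\right) + M\right) \left(M + 3\right) - M = \left(M + 2 M \left(-3 + M\right)\right) \left(3 + M\right) - M = \left(3 + M\right) \left(M + 2 M \left(-3 + M\right)\right) - M = - M + \left(3 + M\right) \left(M + 2 M \left(-3 + M\right)\right)$)
$- 9 u{\left(8 \right)} + 26 = - 9 \cdot 8 \left(-16 + 8 + 2 \cdot 8^{2}\right) + 26 = - 9 \cdot 8 \left(-16 + 8 + 2 \cdot 64\right) + 26 = - 9 \cdot 8 \left(-16 + 8 + 128\right) + 26 = - 9 \cdot 8 \cdot 120 + 26 = \left(-9\right) 960 + 26 = -8640 + 26 = -8614$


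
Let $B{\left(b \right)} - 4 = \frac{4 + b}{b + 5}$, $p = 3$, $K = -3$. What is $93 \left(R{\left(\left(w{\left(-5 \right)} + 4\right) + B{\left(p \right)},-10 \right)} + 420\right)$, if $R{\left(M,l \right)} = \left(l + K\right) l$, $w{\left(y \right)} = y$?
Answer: $51150$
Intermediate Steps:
$B{\left(b \right)} = 4 + \frac{4 + b}{5 + b}$ ($B{\left(b \right)} = 4 + \frac{4 + b}{b + 5} = 4 + \frac{4 + b}{5 + b}$)
$R{\left(M,l \right)} = l \left(-3 + l\right)$ ($R{\left(M,l \right)} = \left(l - 3\right) l = \left(-3 + l\right) l = l \left(-3 + l\right)$)
$93 \left(R{\left(\left(w{\left(-5 \right)} + 4\right) + B{\left(p \right)},-10 \right)} + 420\right) = 93 \left(- 10 \left(-3 - 10\right) + 420\right) = 93 \left(\left(-10\right) \left(-13\right) + 420\right) = 93 \left(130 + 420\right) = 93 \cdot 550 = 51150$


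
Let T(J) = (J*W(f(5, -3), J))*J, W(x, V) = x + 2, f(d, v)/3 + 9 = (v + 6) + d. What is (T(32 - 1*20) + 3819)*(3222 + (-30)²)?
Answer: 15148350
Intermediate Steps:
f(d, v) = -9 + 3*d + 3*v (f(d, v) = -27 + 3*((v + 6) + d) = -27 + 3*((6 + v) + d) = -27 + 3*(6 + d + v) = -27 + (18 + 3*d + 3*v) = -9 + 3*d + 3*v)
W(x, V) = 2 + x
T(J) = -J² (T(J) = (J*(2 + (-9 + 3*5 + 3*(-3))))*J = (J*(2 + (-9 + 15 - 9)))*J = (J*(2 - 3))*J = (J*(-1))*J = (-J)*J = -J²)
(T(32 - 1*20) + 3819)*(3222 + (-30)²) = (-(32 - 1*20)² + 3819)*(3222 + (-30)²) = (-(32 - 20)² + 3819)*(3222 + 900) = (-1*12² + 3819)*4122 = (-1*144 + 3819)*4122 = (-144 + 3819)*4122 = 3675*4122 = 15148350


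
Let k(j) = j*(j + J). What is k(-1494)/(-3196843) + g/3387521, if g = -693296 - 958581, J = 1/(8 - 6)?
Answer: -12839329768880/10829372796203 ≈ -1.1856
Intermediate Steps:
J = ½ (J = 1/2 = ½ ≈ 0.50000)
k(j) = j*(½ + j) (k(j) = j*(j + ½) = j*(½ + j))
g = -1651877
k(-1494)/(-3196843) + g/3387521 = -1494*(½ - 1494)/(-3196843) - 1651877/3387521 = -1494*(-2987/2)*(-1/3196843) - 1651877*1/3387521 = 2231289*(-1/3196843) - 1651877/3387521 = -2231289/3196843 - 1651877/3387521 = -12839329768880/10829372796203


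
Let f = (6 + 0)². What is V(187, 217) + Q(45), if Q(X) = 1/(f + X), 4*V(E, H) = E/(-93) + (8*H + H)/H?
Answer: 8837/5022 ≈ 1.7597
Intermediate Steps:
f = 36 (f = 6² = 36)
V(E, H) = 9/4 - E/372 (V(E, H) = (E/(-93) + (8*H + H)/H)/4 = (E*(-1/93) + (9*H)/H)/4 = (-E/93 + 9)/4 = (9 - E/93)/4 = 9/4 - E/372)
Q(X) = 1/(36 + X)
V(187, 217) + Q(45) = (9/4 - 1/372*187) + 1/(36 + 45) = (9/4 - 187/372) + 1/81 = 325/186 + 1/81 = 8837/5022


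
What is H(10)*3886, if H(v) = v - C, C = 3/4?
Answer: 71891/2 ≈ 35946.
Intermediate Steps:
C = ¾ (C = 3*(¼) = ¾ ≈ 0.75000)
H(v) = -¾ + v (H(v) = v - 1*¾ = v - ¾ = -¾ + v)
H(10)*3886 = (-¾ + 10)*3886 = (37/4)*3886 = 71891/2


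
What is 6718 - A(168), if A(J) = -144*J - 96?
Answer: 31006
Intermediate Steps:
A(J) = -96 - 144*J
6718 - A(168) = 6718 - (-96 - 144*168) = 6718 - (-96 - 24192) = 6718 - 1*(-24288) = 6718 + 24288 = 31006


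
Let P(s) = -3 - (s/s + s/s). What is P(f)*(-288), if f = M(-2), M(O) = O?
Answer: 1440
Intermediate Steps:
f = -2
P(s) = -5 (P(s) = -3 - (1 + 1) = -3 - 1*2 = -3 - 2 = -5)
P(f)*(-288) = -5*(-288) = 1440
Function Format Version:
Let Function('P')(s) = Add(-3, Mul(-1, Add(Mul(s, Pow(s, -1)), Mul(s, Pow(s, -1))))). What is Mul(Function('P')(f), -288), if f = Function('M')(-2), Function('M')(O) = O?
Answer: 1440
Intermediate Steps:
f = -2
Function('P')(s) = -5 (Function('P')(s) = Add(-3, Mul(-1, Add(1, 1))) = Add(-3, Mul(-1, 2)) = Add(-3, -2) = -5)
Mul(Function('P')(f), -288) = Mul(-5, -288) = 1440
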